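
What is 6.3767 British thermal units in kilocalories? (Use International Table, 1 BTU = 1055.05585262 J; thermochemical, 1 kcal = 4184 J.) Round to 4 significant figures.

1 BTU = 0.252164 kcal.
Thus 6.3767 × 0.252164 ≈ 1.608 kcal.

1.608 kcal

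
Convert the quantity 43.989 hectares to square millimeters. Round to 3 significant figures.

4.40 × 10^11 square millimeters

1 hectare = 1.00000 × 10^10 mm².
Then 43.989 × 1.00000 × 10^10 ≈ 4.40 × 10^11 mm².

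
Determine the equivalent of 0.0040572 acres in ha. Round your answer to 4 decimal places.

0.0016 hectares

1 acre = 0.404686 ha.
0.0040572 × 0.404686 ≈ 0.0016 ha.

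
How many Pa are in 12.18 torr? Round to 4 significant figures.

1624 pascals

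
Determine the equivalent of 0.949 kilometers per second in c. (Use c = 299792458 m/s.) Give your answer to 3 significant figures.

1 km/s = 3.33564e-6 c.
0.949 × 3.33564e-6 ≈ 3.17e-6 c.

3.17e-6 c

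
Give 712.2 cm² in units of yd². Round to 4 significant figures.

1 square centimeter = 0.000119599 yd².
712.2 × 0.000119599 ≈ 0.08518 yd².

0.08518 square yards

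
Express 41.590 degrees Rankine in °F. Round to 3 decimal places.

-418.080 °F

°R = °F + 459.67.
Applying the formula gives -418.080 °F.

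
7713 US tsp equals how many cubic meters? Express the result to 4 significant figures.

0.03802 m³

1 US tsp = 4.92892e-6 m³.
Thus 7713 × 4.92892e-6 ≈ 0.03802 m³.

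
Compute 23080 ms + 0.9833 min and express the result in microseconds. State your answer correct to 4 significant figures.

8.208e+7 μs

23080 ms = 2.30800e+7 μs and 0.9833 min = 5.89980e+7 μs.
2.30800e+7 + 5.89980e+7 ≈ 8.208e+7 μs.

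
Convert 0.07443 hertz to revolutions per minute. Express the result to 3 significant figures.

4.47 rpm

1 hertz = 60.0000 rpm.
Thus 0.07443 × 60.0000 ≈ 4.47 rpm.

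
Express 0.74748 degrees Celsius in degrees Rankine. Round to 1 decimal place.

493.0 °R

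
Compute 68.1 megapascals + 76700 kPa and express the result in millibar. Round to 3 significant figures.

1.45e+6 millibar

68.1 MPa = 681000 mbar and 76700 kPa = 767000 mbar.
681000 + 767000 ≈ 1.45e+6 mbar.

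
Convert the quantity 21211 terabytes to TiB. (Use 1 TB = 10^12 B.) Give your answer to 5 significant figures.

19291 tebibytes

1 TB = 0.909495 TiB.
So 21211 × 0.909495 ≈ 19291 TiB.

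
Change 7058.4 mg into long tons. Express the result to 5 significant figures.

1 milligram = 9.84207e-10 long ton.
7058.4 × 9.84207e-10 ≈ 6.9469e-6 long ton.

6.9469e-6 long ton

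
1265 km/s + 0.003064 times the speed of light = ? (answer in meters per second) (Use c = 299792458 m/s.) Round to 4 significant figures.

1265 km/s = 1.26500 × 10^6 m/s and 0.003064 c = 918564 m/s.
1.26500 × 10^6 + 918564 ≈ 2.184 × 10^6 m/s.

2.184 × 10^6 meters per second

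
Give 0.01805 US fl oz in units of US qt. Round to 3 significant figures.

0.000564 US qt

1 US fl oz = 0.0312500 US qt.
Then 0.01805 × 0.0312500 ≈ 0.000564 US qt.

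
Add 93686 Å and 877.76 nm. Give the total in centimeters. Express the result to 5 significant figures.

0.0010246 centimeters

93686 Å = 0.000936860 cm and 877.76 nm = 8.77760 × 10^-5 cm.
0.000936860 + 8.77760 × 10^-5 ≈ 0.0010246 cm.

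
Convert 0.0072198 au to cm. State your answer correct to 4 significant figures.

1.080 × 10^11 cm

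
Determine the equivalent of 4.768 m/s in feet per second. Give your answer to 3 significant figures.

1 meter per second = 3.28084 ft/s.
Thus 4.768 × 3.28084 ≈ 15.6 ft/s.

15.6 ft/s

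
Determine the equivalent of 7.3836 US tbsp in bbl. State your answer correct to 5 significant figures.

1 US tbsp = 9.30060e-5 bbl.
So 7.3836 × 9.30060e-5 ≈ 0.00068672 bbl.

0.00068672 oil barrels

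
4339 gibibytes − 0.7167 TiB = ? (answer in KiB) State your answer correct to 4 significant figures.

4339 GiB = 4.54977e+9 KiB and 0.7167 TiB = 7.69551e+8 KiB.
4.54977e+9 − 7.69551e+8 ≈ 3.780e+9 KiB.

3.780e+9 KiB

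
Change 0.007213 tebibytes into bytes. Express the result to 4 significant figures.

7.931e+9 B

1 tebibyte = 1.09951e+12 B.
Thus 0.007213 × 1.09951e+12 ≈ 7.931e+9 B.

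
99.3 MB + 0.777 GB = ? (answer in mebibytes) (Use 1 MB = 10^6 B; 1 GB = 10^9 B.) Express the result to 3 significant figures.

836 mebibytes

99.3 MB = 94.6999 MiB and 0.777 GB = 741.005 MiB.
94.6999 + 741.005 ≈ 836 MiB.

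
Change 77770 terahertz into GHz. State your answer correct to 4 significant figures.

7.777e+7 gigahertz

1 terahertz = 1000.00 GHz.
So 77770 × 1000.00 ≈ 7.777e+7 GHz.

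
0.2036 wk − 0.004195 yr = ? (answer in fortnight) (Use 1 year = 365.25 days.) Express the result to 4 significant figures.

0.2036 wk = 0.101800 fortnight and 0.004195 yr = 0.109445 fortnight.
0.101800 − 0.109445 ≈ -0.007645 fortnight.

-0.007645 fortnights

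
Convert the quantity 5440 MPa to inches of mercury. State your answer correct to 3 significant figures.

1.61e+6 inHg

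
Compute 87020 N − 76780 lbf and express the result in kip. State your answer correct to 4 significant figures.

-57.22 kips

87020 N = 19.5629 kip and 76780 lbf = 76.7800 kip.
19.5629 − 76.7800 ≈ -57.22 kip.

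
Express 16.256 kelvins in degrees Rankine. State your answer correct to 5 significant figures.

°R = K × 9/5.
Applying the formula gives 29.261 °R.

29.261 °R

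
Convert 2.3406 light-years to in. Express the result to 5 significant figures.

8.7180 × 10^17 in

1 light-year = 3.72470 × 10^17 inches.
Thus 2.3406 × 3.72470 × 10^17 ≈ 8.7180 × 10^17 in.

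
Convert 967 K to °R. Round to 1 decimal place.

1740.6 °R

°R = K × 9/5.
Applying the formula gives 1740.6 °R.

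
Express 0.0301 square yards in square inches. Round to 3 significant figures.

39.0 in²

1 yd² = 1296.00 in².
Thus 0.0301 × 1296.00 ≈ 39.0 in².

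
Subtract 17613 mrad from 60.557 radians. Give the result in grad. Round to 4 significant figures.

2734 grad

60.557 rad = 3855.18 grad and 17613 mrad = 1121.28 grad.
3855.18 − 1121.28 ≈ 2734 grad.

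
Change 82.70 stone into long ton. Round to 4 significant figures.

0.5169 long ton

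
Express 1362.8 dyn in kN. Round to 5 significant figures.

1 dyne = 1.00000e-8 kN.
So 1362.8 × 1.00000e-8 ≈ 1.3628e-5 kN.

1.3628e-5 kilonewtons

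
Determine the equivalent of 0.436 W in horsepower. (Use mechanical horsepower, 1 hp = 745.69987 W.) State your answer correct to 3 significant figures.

1 W = 0.00134102 hp.
So 0.436 × 0.00134102 ≈ 0.000585 hp.

0.000585 horsepower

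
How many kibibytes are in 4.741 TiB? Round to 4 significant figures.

1 tebibyte = 1.07374e+9 KiB.
4.741 × 1.07374e+9 ≈ 5.091e+9 KiB.

5.091e+9 KiB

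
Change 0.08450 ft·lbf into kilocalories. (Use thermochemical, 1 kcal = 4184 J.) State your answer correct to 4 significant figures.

1 foot-pound = 0.000324048 kcal.
Thus 0.08450 × 0.000324048 ≈ 2.738 × 10^-5 kcal.

2.738 × 10^-5 kcal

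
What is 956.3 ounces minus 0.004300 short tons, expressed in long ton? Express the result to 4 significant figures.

0.02284 long tons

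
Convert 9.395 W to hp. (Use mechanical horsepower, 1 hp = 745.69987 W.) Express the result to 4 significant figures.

0.01260 horsepower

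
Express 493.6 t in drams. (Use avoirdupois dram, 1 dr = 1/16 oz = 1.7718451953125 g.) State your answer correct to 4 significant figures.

2.786 × 10^8 drams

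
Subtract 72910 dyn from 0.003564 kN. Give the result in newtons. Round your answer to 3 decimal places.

0.003564 kN = 3.56400 N and 72910 dyn = 0.729100 N.
3.56400 − 0.729100 ≈ 2.835 N.

2.835 newtons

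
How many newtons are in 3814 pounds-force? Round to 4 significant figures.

1 pound-force = 4.44822 N.
Thus 3814 × 4.44822 ≈ 16970 N.

16970 N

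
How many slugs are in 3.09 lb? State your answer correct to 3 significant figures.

0.0960 slug

1 pound = 0.0310810 slug.
Then 3.09 × 0.0310810 ≈ 0.0960 slug.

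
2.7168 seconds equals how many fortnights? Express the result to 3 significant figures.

1 s = 8.26720 × 10^-7 fortnight.
Thus 2.7168 × 8.26720 × 10^-7 ≈ 2.25 × 10^-6 fortnight.

2.25 × 10^-6 fortnights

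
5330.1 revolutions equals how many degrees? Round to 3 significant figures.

1 rev = 360.000 °.
Thus 5330.1 × 360.000 ≈ 1.92e+6 °.

1.92e+6 degrees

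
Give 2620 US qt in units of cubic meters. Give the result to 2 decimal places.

2.48 m³

1 US quart = 0.000946353 cubic meters.
Then 2620 × 0.000946353 ≈ 2.48 m³.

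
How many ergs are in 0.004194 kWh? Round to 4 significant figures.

1.510e+11 erg

1 kilowatt-hour = 3.60000e+13 erg.
Then 0.004194 × 3.60000e+13 ≈ 1.510e+11 erg.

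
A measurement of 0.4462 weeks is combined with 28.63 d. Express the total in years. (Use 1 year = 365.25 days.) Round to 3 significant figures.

0.4462 wk = 0.00855140 yr and 28.63 d = 0.0783847 yr.
0.00855140 + 0.0783847 ≈ 0.0869 yr.

0.0869 yr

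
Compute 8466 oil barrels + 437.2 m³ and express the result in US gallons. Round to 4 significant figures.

471100 US gal

8466 bbl = 355572 US gal and 437.2 m³ = 115496 US gal.
355572 + 115496 ≈ 471100 US gal.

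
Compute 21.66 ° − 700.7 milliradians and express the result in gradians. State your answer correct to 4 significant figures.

-20.54 gradians

21.66 ° = 24.0667 grad and 700.7 mrad = 44.6079 grad.
24.0667 − 44.6079 ≈ -20.54 grad.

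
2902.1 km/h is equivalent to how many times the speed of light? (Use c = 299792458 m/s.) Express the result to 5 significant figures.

1 kilometer per hour = 9.26567 × 10^-10 c.
Then 2902.1 × 9.26567 × 10^-10 ≈ 2.6890 × 10^-6 c.

2.6890 × 10^-6 times the speed of light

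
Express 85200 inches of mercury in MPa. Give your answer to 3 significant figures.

289 MPa

1 inHg = 0.00338639 MPa.
So 85200 × 0.00338639 ≈ 289 MPa.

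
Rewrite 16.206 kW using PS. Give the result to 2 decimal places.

1 kilowatt = 1.35962 metric horsepower.
So 16.206 × 1.35962 ≈ 22.03 PS.

22.03 PS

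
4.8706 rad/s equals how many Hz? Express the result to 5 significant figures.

1 radian per second = 0.159155 hertz.
4.8706 × 0.159155 ≈ 0.77518 Hz.

0.77518 hertz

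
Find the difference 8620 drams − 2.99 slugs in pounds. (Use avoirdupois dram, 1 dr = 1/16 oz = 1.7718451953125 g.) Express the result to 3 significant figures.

8620 dr = 33.6719 lb and 2.99 slug = 96.2004 lb.
33.6719 − 96.2004 ≈ -62.5 lb.

-62.5 lb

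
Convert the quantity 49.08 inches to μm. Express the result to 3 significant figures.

1 in = 25400.0 μm.
Thus 49.08 × 25400.0 ≈ 1.25e+6 μm.

1.25e+6 micrometers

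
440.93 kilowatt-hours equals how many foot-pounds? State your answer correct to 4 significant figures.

1.171 × 10^9 ft·lbf

1 kWh = 2.65522 × 10^6 foot-pounds.
440.93 × 2.65522 × 10^6 ≈ 1.171 × 10^9 ft·lbf.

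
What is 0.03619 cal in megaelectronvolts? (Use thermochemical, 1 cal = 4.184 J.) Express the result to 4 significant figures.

1 calorie = 2.61145e+13 megaelectronvolts.
So 0.03619 × 2.61145e+13 ≈ 9.451e+11 MeV.

9.451e+11 MeV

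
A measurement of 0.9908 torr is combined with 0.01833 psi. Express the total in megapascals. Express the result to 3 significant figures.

0.000258 megapascals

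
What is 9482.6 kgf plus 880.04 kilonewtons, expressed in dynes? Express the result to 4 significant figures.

9482.6 kgf = 9.29925 × 10^9 dyn and 880.04 kN = 8.80040 × 10^10 dyn.
9.29925 × 10^9 + 8.80040 × 10^10 ≈ 9.730 × 10^10 dyn.

9.730 × 10^10 dyn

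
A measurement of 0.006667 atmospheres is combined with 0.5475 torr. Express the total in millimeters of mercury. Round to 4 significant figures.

5.614 mmHg

0.006667 atm = 5.06692 mmHg and 0.5475 torr = 0.547500 mmHg.
5.06692 + 0.547500 ≈ 5.614 mmHg.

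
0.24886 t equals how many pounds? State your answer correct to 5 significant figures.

548.64 lb

1 t = 2204.62 lb.
Then 0.24886 × 2204.62 ≈ 548.64 lb.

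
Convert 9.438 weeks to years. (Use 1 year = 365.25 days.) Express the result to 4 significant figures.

0.1809 yr

1 week = 0.0191650 yr.
Then 9.438 × 0.0191650 ≈ 0.1809 yr.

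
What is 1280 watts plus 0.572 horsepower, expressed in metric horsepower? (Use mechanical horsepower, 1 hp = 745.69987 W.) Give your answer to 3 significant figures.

2.32 PS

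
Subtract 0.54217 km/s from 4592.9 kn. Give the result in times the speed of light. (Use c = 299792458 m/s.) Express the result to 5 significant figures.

6.0729 × 10^-6 c

4592.9 kn = 7.881425 × 10^-6 c and 0.54217 km/s = 1.808484 × 10^-6 c.
7.881425 × 10^-6 − 1.808484 × 10^-6 ≈ 6.0729 × 10^-6 c.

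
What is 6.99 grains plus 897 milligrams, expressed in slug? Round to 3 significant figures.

9.25e-5 slug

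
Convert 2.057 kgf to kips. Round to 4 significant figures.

0.004535 kip

1 kgf = 0.00220462 kips.
Then 2.057 × 0.00220462 ≈ 0.004535 kip.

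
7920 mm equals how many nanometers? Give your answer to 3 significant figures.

7.92 × 10^9 nanometers

1 millimeter = 1.00000 × 10^6 nm.
So 7920 × 1.00000 × 10^6 ≈ 7.92 × 10^9 nm.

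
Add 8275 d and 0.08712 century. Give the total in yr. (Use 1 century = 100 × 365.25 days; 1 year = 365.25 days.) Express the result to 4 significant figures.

31.37 yr

8275 d = 22.6557 yr and 0.08712 century = 8.71200 yr.
22.6557 + 8.71200 ≈ 31.37 yr.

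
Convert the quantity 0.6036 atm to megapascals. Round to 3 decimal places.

1 atmosphere = 0.101325 MPa.
Then 0.6036 × 0.101325 ≈ 0.061 MPa.

0.061 MPa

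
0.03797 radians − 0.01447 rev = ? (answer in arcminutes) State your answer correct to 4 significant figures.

-182.0 arcminutes

0.03797 rad = 130.531 arcmin and 0.01447 rev = 312.552 arcmin.
130.531 − 312.552 ≈ -182.0 arcmin.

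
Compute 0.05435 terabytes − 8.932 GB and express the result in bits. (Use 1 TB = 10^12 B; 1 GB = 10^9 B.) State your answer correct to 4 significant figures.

3.633 × 10^11 bit

0.05435 TB = 4.34800 × 10^11 bit and 8.932 GB = 7.14560 × 10^10 bit.
4.34800 × 10^11 − 7.14560 × 10^10 ≈ 3.633 × 10^11 bit.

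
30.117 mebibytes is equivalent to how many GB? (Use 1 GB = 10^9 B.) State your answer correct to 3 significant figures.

1 MiB = 0.00104858 GB.
30.117 × 0.00104858 ≈ 0.0316 GB.

0.0316 GB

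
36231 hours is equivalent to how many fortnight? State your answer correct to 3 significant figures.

1 h = 0.00297619 fortnights.
Then 36231 × 0.00297619 ≈ 108 fortnight.

108 fortnight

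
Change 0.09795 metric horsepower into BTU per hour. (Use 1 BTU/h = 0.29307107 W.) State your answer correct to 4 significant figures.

245.8 BTU/h

1 PS = 2509.63 BTU per hour.
0.09795 × 2509.63 ≈ 245.8 BTU/h.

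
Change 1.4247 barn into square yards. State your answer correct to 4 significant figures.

1.704 × 10^-28 square yards

1 barn = 1.19599 × 10^-28 yd².
Then 1.4247 × 1.19599 × 10^-28 ≈ 1.704 × 10^-28 yd².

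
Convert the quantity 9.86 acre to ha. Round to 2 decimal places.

3.99 ha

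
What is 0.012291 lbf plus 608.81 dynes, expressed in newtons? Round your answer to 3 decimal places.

0.061 N

0.012291 lbf = 0.0546731 N and 608.81 dyn = 0.00608810 N.
0.0546731 + 0.00608810 ≈ 0.061 N.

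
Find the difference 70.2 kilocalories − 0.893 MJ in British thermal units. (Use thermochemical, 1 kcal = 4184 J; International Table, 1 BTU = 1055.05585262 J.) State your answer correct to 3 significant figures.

70.2 kcal = 278.390 BTU and 0.893 MJ = 846.401 BTU.
278.390 − 846.401 ≈ -568 BTU.

-568 BTU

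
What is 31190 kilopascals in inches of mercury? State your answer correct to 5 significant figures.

9210.4 inHg

1 kilopascal = 0.295300 inches of mercury.
So 31190 × 0.295300 ≈ 9210.4 inHg.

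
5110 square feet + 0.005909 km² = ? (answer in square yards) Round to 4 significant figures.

5110 ft² = 567.778 yd² and 0.005909 km² = 7067.11 yd².
567.778 + 7067.11 ≈ 7635 yd².

7635 yd²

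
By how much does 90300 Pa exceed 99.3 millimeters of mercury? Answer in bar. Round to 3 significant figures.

90300 Pa = 0.903000 bar and 99.3 mmHg = 0.132389 bar.
0.903000 − 0.132389 ≈ 0.771 bar.

0.771 bar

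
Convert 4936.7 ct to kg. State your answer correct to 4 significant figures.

0.9873 kilograms

1 carat = 0.000200000 kg.
Then 4936.7 × 0.000200000 ≈ 0.9873 kg.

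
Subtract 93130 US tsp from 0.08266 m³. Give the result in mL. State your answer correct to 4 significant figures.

-376400 mL

0.08266 m³ = 82660.0 mL and 93130 US tsp = 459030 mL.
82660.0 − 459030 ≈ -376400 mL.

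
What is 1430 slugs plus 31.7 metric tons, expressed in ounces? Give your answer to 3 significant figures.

1430 slug = 736142 oz and 31.7 t = 1.11818 × 10^6 oz.
736142 + 1.11818 × 10^6 ≈ 1.85 × 10^6 oz.

1.85 × 10^6 oz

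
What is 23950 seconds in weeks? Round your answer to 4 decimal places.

1 second = 1.65344 × 10^-6 wk.
So 23950 × 1.65344 × 10^-6 ≈ 0.0396 wk.

0.0396 weeks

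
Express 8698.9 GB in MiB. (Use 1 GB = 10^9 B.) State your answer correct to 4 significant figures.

1 gigabyte = 953.674 mebibytes.
So 8698.9 × 953.674 ≈ 8.296e+6 MiB.

8.296e+6 MiB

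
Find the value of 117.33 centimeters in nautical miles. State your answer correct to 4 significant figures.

0.0006335 nautical miles

1 cm = 5.39957 × 10^-6 nmi.
Then 117.33 × 5.39957 × 10^-6 ≈ 0.0006335 nmi.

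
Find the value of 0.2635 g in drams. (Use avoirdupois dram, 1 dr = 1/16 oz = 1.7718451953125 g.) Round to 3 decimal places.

1 g = 0.564383 drams.
Thus 0.2635 × 0.564383 ≈ 0.149 dr.

0.149 dr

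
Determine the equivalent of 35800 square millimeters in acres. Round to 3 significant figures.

8.85 × 10^-6 acre

1 square millimeter = 2.47105 × 10^-10 acre.
So 35800 × 2.47105 × 10^-10 ≈ 8.85 × 10^-6 acre.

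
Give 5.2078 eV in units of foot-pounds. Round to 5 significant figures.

6.1541e-19 foot-pounds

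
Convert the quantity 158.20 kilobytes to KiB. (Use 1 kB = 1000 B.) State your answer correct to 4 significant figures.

154.5 KiB

1 kilobyte = 0.9765625 kibibytes.
158.20 × 0.9765625 ≈ 154.5 KiB.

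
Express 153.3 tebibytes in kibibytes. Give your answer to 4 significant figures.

1.646e+11 KiB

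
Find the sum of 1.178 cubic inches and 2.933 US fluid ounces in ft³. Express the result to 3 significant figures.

1.178 in³ = 0.000681713 ft³ and 2.933 US fl oz = 0.00306316 ft³.
0.000681713 + 0.00306316 ≈ 0.00374 ft³.

0.00374 ft³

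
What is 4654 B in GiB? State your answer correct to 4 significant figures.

4.334e-6 GiB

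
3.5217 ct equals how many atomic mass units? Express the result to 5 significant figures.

1 carat = 1.20443 × 10^23 u.
Thus 3.5217 × 1.20443 × 10^23 ≈ 4.2416 × 10^23 u.

4.2416 × 10^23 u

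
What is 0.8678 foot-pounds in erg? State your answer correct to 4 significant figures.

1.177 × 10^7 erg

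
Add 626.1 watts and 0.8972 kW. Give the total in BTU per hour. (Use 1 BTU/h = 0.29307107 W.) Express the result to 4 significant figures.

5198 BTU/h

626.1 W = 2136.34 BTU/h and 0.8972 kW = 3061.37 BTU/h.
2136.34 + 3061.37 ≈ 5198 BTU/h.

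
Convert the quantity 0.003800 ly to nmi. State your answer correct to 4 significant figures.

1.941e+10 nmi

1 light-year = 5.10839e+12 nmi.
Then 0.003800 × 5.10839e+12 ≈ 1.941e+10 nmi.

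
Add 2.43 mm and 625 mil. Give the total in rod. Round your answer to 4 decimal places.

0.0036 rods

2.43 mm = 0.000483178 rod and 625 mil = 0.00315657 rod.
0.000483178 + 0.00315657 ≈ 0.0036 rod.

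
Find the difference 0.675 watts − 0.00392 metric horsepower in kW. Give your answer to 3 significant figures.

0.675 W = 0.000675000 kW and 0.00392 PS = 0.00288316 kW.
0.000675000 − 0.00288316 ≈ -0.00221 kW.

-0.00221 kW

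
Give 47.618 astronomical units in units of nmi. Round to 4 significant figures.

1 astronomical unit = 8.07764 × 10^7 nautical miles.
Thus 47.618 × 8.07764 × 10^7 ≈ 3.846 × 10^9 nmi.

3.846 × 10^9 nmi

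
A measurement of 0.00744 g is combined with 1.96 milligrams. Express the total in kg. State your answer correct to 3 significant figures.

9.40 × 10^-6 kg

0.00744 g = 7.44000 × 10^-6 kg and 1.96 mg = 1.96000 × 10^-6 kg.
7.44000 × 10^-6 + 1.96000 × 10^-6 ≈ 9.40 × 10^-6 kg.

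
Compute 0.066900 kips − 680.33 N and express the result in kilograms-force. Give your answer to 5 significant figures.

0.066900 kip = 30.3453 kgf and 680.33 N = 69.3744 kgf.
30.3453 − 69.3744 ≈ -39.029 kgf.

-39.029 kilograms-force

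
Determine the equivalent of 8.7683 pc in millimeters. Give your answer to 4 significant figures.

2.706 × 10^20 mm

1 parsec = 3.08568 × 10^19 millimeters.
8.7683 × 3.08568 × 10^19 ≈ 2.706 × 10^20 mm.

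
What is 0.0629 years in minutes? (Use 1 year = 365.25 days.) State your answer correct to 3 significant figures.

33100 min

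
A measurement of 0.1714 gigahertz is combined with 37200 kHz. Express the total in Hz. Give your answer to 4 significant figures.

0.1714 GHz = 1.71400 × 10^8 Hz and 37200 kHz = 3.72000 × 10^7 Hz.
1.71400 × 10^8 + 3.72000 × 10^7 ≈ 2.086 × 10^8 Hz.

2.086 × 10^8 hertz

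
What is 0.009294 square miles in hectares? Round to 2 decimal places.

2.41 hectares

1 mi² = 258.999 hectares.
Then 0.009294 × 258.999 ≈ 2.41 ha.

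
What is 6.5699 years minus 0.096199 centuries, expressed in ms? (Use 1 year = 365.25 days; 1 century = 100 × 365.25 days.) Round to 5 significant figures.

-9.6251 × 10^10 ms

6.5699 yr = 2.07330 × 10^11 ms and 0.096199 century = 3.03581 × 10^11 ms.
2.07330 × 10^11 − 3.03581 × 10^11 ≈ -9.6251 × 10^10 ms.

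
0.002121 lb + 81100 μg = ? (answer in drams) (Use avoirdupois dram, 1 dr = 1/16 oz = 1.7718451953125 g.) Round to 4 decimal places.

0.5887 drams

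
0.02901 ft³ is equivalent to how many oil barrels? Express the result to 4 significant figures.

1 cubic foot = 0.178108 oil barrels.
So 0.02901 × 0.178108 ≈ 0.005167 bbl.

0.005167 bbl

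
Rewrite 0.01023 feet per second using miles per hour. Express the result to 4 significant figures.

1 ft/s = 0.681818 mph.
So 0.01023 × 0.681818 ≈ 0.006975 mph.

0.006975 mph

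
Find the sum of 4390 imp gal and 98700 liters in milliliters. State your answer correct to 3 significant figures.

1.19 × 10^8 milliliters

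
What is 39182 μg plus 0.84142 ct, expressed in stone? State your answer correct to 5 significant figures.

3.2670 × 10^-5 stone

39182 μg = 6.17011 × 10^-6 st and 0.84142 ct = 2.65002 × 10^-5 st.
6.17011 × 10^-6 + 2.65002 × 10^-5 ≈ 3.2670 × 10^-5 st.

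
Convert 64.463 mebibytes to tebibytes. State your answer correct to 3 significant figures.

1 MiB = 9.53674 × 10^-7 tebibytes.
64.463 × 9.53674 × 10^-7 ≈ 6.15 × 10^-5 TiB.

6.15 × 10^-5 TiB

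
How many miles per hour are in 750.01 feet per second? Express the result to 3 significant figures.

511 mph

1 ft/s = 0.681818 mph.
Thus 750.01 × 0.681818 ≈ 511 mph.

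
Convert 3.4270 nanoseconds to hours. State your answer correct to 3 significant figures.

9.52 × 10^-13 hours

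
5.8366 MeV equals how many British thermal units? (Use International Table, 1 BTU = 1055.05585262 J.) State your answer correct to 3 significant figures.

8.86 × 10^-16 British thermal units

1 MeV = 1.51857 × 10^-16 BTU.
5.8366 × 1.51857 × 10^-16 ≈ 8.86 × 10^-16 BTU.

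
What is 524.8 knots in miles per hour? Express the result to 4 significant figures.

1 knot = 1.15078 mph.
Thus 524.8 × 1.15078 ≈ 603.9 mph.

603.9 miles per hour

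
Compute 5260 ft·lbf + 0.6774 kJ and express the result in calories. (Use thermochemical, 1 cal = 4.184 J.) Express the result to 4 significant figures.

1866 cal

5260 ft·lbf = 1704.49 cal and 0.6774 kJ = 161.902 cal.
1704.49 + 161.902 ≈ 1866 cal.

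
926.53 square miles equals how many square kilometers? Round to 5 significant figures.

2399.7 km²

1 square mile = 2.58999 km².
926.53 × 2.58999 ≈ 2399.7 km².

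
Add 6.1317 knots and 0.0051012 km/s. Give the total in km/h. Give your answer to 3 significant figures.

6.1317 kn = 11.3559 km/h and 0.0051012 km/s = 18.3643 km/h.
11.3559 + 18.3643 ≈ 29.7 km/h.

29.7 kilometers per hour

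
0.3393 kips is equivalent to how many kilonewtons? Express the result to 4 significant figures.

1 kip = 4.44822 kN.
Thus 0.3393 × 4.44822 ≈ 1.509 kN.

1.509 kN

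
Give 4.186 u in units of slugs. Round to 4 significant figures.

1 u = 1.13783e-28 slugs.
So 4.186 × 1.13783e-28 ≈ 4.763e-28 slug.

4.763e-28 slug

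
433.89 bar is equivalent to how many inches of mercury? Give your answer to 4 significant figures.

1 bar = 29.5300 inHg.
So 433.89 × 29.5300 ≈ 12810 inHg.

12810 inHg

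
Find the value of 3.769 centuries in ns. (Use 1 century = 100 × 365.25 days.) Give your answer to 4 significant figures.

1.189 × 10^19 nanoseconds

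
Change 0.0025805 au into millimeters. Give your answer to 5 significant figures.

3.8604e+11 mm

1 astronomical unit = 1.49598e+14 millimeters.
So 0.0025805 × 1.49598e+14 ≈ 3.8604e+11 mm.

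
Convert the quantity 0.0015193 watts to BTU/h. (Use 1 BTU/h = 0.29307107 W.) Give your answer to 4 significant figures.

1 watt = 3.41214 BTU/h.
0.0015193 × 3.41214 ≈ 0.005184 BTU/h.

0.005184 BTU per hour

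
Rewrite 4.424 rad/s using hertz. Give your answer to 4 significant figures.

1 rad/s = 0.159155 Hz.
Then 4.424 × 0.159155 ≈ 0.7041 Hz.

0.7041 Hz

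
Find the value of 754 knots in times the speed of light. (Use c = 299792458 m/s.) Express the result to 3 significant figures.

1.29 × 10^-6 times the speed of light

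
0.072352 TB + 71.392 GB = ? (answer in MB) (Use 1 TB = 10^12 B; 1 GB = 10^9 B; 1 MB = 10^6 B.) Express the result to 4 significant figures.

0.072352 TB = 72352.0 MB and 71.392 GB = 71392.0 MB.
72352.0 + 71392.0 ≈ 143700 MB.

143700 megabytes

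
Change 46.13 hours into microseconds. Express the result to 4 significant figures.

1 h = 3.60000e+9 μs.
Then 46.13 × 3.60000e+9 ≈ 1.661e+11 μs.

1.661e+11 μs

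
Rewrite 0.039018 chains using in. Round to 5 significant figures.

30.902 in

1 chain = 792.000 in.
Then 0.039018 × 792.000 ≈ 30.902 in.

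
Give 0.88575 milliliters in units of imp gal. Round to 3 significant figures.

1 milliliter = 0.000219969 imp gal.
Thus 0.88575 × 0.000219969 ≈ 0.000195 imp gal.

0.000195 imp gal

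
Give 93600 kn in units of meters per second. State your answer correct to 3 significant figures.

48200 meters per second

1 kn = 0.514444 m/s.
93600 × 0.514444 ≈ 48200 m/s.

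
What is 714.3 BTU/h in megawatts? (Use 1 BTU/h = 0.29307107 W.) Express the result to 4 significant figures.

1 BTU/h = 2.93071 × 10^-7 MW.
So 714.3 × 2.93071 × 10^-7 ≈ 0.0002093 MW.

0.0002093 MW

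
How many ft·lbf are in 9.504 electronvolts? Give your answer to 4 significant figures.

1.123 × 10^-18 foot-pounds

1 eV = 1.18170 × 10^-19 ft·lbf.
9.504 × 1.18170 × 10^-19 ≈ 1.123 × 10^-18 ft·lbf.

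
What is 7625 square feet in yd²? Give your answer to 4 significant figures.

1 ft² = 0.111111 square yards.
So 7625 × 0.111111 ≈ 847.2 yd².

847.2 yd²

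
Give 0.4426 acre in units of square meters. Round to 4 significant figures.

1791 m²

1 acre = 4046.86 square meters.
Then 0.4426 × 4046.86 ≈ 1791 m².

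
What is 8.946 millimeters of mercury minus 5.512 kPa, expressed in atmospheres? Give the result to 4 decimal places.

8.946 mmHg = 0.0117711 atm and 5.512 kPa = 0.0543992 atm.
0.0117711 − 0.0543992 ≈ -0.0426 atm.

-0.0426 atm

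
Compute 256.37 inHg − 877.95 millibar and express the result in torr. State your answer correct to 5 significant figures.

5853.3 torr

256.37 inHg = 6511.80 torr and 877.95 mbar = 658.517 torr.
6511.80 − 658.517 ≈ 5853.3 torr.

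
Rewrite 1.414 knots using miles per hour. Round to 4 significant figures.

1 knot = 1.15078 miles per hour.
1.414 × 1.15078 ≈ 1.627 mph.

1.627 mph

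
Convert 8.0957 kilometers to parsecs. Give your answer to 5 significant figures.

1 kilometer = 3.24078 × 10^-14 pc.
8.0957 × 3.24078 × 10^-14 ≈ 2.6236 × 10^-13 pc.

2.6236 × 10^-13 pc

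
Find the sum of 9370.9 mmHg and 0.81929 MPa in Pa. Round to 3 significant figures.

9370.9 mmHg = 1.24935 × 10^6 Pa and 0.81929 MPa = 819290 Pa.
1.24935 × 10^6 + 819290 ≈ 2.07 × 10^6 Pa.

2.07 × 10^6 Pa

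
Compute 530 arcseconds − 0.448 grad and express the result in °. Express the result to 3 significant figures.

-0.256 °

530 arcsec = 0.147222 ° and 0.448 grad = 0.403200 °.
0.147222 − 0.403200 ≈ -0.256 °.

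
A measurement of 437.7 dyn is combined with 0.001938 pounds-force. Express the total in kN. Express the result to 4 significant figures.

437.7 dyn = 4.37700 × 10^-6 kN and 0.001938 lbf = 8.62065 × 10^-6 kN.
4.37700 × 10^-6 + 8.62065 × 10^-6 ≈ 1.300 × 10^-5 kN.

1.300 × 10^-5 kN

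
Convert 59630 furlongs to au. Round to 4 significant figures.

1 furlong = 1.34473e-9 au.
Thus 59630 × 1.34473e-9 ≈ 8.019e-5 au.

8.019e-5 au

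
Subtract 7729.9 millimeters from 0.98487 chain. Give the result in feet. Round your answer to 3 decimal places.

39.641 feet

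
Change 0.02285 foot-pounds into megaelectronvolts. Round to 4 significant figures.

1.934e+11 MeV

1 foot-pound = 8.46235e+12 MeV.
Thus 0.02285 × 8.46235e+12 ≈ 1.934e+11 MeV.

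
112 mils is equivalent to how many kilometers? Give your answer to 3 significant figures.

1 mil = 2.54000 × 10^-8 km.
Thus 112 × 2.54000 × 10^-8 ≈ 2.84 × 10^-6 km.

2.84 × 10^-6 kilometers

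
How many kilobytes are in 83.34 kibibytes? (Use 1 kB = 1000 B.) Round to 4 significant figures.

85.34 kB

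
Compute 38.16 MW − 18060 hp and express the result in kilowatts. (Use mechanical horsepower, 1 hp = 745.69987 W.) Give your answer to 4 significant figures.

24690 kW

38.16 MW = 38160.0 kW and 18060 hp = 13467.3 kW.
38160.0 − 13467.3 ≈ 24690 kW.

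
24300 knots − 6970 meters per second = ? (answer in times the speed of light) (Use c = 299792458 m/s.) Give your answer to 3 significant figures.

24300 kn = 4.16988 × 10^-5 c and 6970 m/s = 2.32494 × 10^-5 c.
4.16988 × 10^-5 − 2.32494 × 10^-5 ≈ 1.84 × 10^-5 c.

1.84 × 10^-5 c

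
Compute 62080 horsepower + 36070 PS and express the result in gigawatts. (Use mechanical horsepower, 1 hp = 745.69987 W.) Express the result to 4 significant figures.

0.07282 GW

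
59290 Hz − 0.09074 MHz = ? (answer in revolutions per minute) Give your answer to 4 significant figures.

-1.887 × 10^6 rpm

59290 Hz = 3.55740 × 10^6 rpm and 0.09074 MHz = 5.44440 × 10^6 rpm.
3.55740 × 10^6 − 5.44440 × 10^6 ≈ -1.887 × 10^6 rpm.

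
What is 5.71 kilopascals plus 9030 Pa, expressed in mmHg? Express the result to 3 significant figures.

111 mmHg

5.71 kPa = 42.8285 mmHg and 9030 Pa = 67.7306 mmHg.
42.8285 + 67.7306 ≈ 111 mmHg.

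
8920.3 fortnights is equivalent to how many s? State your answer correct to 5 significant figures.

1.0790e+10 s

1 fortnight = 1.20960e+6 s.
Then 8920.3 × 1.20960e+6 ≈ 1.0790e+10 s.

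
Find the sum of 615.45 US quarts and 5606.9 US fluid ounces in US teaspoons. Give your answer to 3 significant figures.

615.45 US qt = 118166 US tsp and 5606.9 US fl oz = 33641.4 US tsp.
118166 + 33641.4 ≈ 152000 US tsp.

152000 US tsp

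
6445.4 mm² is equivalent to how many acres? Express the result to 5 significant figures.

1.5927 × 10^-6 acres

1 mm² = 2.47105 × 10^-10 acre.
Then 6445.4 × 2.47105 × 10^-10 ≈ 1.5927 × 10^-6 acre.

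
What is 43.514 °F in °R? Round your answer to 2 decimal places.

503.18 °R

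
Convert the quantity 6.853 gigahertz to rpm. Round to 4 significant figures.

1 gigahertz = 6.00000 × 10^10 rpm.
Thus 6.853 × 6.00000 × 10^10 ≈ 4.112 × 10^11 rpm.

4.112 × 10^11 rpm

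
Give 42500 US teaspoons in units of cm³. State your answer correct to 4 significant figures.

1 US teaspoon = 4.92892 cm³.
So 42500 × 4.92892 ≈ 209500 cm³.

209500 cm³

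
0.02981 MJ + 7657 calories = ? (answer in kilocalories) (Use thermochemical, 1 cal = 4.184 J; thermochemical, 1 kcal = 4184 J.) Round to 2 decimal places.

14.78 kcal

0.02981 MJ = 7.12476 kcal and 7657 cal = 7.65700 kcal.
7.12476 + 7.65700 ≈ 14.78 kcal.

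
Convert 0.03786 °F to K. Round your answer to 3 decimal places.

K = (°F + 459.67) × 5/9.
Applying the formula gives 255.393 K.

255.393 kelvins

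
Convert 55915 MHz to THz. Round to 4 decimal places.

0.0559 terahertz

1 MHz = 1.00000e-6 THz.
Thus 55915 × 1.00000e-6 ≈ 0.0559 THz.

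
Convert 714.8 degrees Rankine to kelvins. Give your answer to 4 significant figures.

°R = K × 9/5.
Applying the formula gives 397.1 K.

397.1 K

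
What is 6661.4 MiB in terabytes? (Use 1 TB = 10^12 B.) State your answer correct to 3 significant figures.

1 mebibyte = 1.048576e-6 terabytes.
Then 6661.4 × 1.048576e-6 ≈ 0.00698 TB.

0.00698 TB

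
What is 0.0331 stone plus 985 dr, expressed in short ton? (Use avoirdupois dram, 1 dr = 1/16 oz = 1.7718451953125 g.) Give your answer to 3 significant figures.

0.0331 st = 0.000231700 short ton and 985 dr = 0.00192383 short ton.
0.000231700 + 0.00192383 ≈ 0.00216 short ton.

0.00216 short ton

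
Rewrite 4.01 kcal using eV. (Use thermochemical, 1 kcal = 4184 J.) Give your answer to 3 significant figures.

1.05 × 10^23 electronvolts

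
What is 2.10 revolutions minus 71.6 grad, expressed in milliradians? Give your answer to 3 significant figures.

2.10 rev = 13194.7 mrad and 71.6 grad = 1124.69 mrad.
13194.7 − 1124.69 ≈ 12100 mrad.

12100 mrad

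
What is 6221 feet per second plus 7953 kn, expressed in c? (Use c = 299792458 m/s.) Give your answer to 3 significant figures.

2.00e-5 c

6221 ft/s = 6.32491e-6 c and 7953 kn = 1.36474e-5 c.
6.32491e-6 + 1.36474e-5 ≈ 2.00e-5 c.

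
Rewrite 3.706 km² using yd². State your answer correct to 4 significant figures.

4.432e+6 yd²

1 square kilometer = 1.19599e+6 yd².
Thus 3.706 × 1.19599e+6 ≈ 4.432e+6 yd².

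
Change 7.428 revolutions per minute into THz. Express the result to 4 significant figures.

1.238e-13 THz

1 revolution per minute = 1.66667e-14 terahertz.
Thus 7.428 × 1.66667e-14 ≈ 1.238e-13 THz.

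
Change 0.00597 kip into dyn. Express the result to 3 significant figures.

1 kip = 4.44822e+8 dynes.
Thus 0.00597 × 4.44822e+8 ≈ 2.66e+6 dyn.

2.66e+6 dynes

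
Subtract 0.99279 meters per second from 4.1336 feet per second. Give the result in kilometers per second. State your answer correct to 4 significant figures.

0.0002671 kilometers per second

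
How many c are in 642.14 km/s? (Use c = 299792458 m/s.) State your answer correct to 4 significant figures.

1 km/s = 3.33564 × 10^-6 c.
642.14 × 3.33564 × 10^-6 ≈ 0.002142 c.

0.002142 times the speed of light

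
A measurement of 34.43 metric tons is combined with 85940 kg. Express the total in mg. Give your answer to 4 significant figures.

34.43 t = 3.44300e+10 mg and 85940 kg = 8.59400e+10 mg.
3.44300e+10 + 8.59400e+10 ≈ 1.204e+11 mg.

1.204e+11 mg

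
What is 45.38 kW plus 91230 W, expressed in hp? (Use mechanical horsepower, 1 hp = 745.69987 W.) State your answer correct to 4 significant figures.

45.38 kW = 60.8556 hp and 91230 W = 122.341 hp.
60.8556 + 122.341 ≈ 183.2 hp.

183.2 hp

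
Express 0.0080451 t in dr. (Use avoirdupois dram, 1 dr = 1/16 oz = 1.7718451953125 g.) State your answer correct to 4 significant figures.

4541 dr

1 metric ton = 564383 dr.
0.0080451 × 564383 ≈ 4541 dr.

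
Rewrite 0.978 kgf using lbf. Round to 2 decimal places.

1 kgf = 2.20462 lbf.
Thus 0.978 × 2.20462 ≈ 2.16 lbf.

2.16 pounds-force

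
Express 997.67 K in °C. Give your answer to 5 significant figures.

K = °C + 273.15.
Applying the formula gives 724.52 °C.

724.52 °C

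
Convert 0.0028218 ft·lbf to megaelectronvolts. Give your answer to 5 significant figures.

1 ft·lbf = 8.46235 × 10^12 megaelectronvolts.
Thus 0.0028218 × 8.46235 × 10^12 ≈ 2.3879 × 10^10 MeV.

2.3879 × 10^10 MeV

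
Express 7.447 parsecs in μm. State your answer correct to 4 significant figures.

1 pc = 3.08568e+22 μm.
Then 7.447 × 3.08568e+22 ≈ 2.298e+23 μm.

2.298e+23 μm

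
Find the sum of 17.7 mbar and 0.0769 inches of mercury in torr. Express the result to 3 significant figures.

17.7 mbar = 13.2761 torr and 0.0769 inHg = 1.95326 torr.
13.2761 + 1.95326 ≈ 15.2 torr.

15.2 torr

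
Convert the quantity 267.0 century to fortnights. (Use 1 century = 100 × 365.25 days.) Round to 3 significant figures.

697000 fortnight

1 century = 2608.93 fortnight.
267.0 × 2608.93 ≈ 697000 fortnight.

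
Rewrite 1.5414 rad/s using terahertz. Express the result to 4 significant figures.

2.453e-13 THz

1 rad/s = 1.59155e-13 terahertz.
Then 1.5414 × 1.59155e-13 ≈ 2.453e-13 THz.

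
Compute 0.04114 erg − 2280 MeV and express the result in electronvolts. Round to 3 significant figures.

2.34e+10 electronvolts

0.04114 erg = 2.56776e+10 eV and 2280 MeV = 2.28000e+9 eV.
2.56776e+10 − 2.28000e+9 ≈ 2.34e+10 eV.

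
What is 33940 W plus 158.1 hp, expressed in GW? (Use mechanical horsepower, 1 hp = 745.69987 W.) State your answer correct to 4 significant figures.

0.0001518 gigawatts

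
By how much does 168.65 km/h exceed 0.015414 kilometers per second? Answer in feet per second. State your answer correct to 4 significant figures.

103.1 ft/s

168.65 km/h = 153.698 ft/s and 0.015414 km/s = 50.5709 ft/s.
153.698 − 50.5709 ≈ 103.1 ft/s.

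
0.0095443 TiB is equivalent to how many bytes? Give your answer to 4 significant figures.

1.049e+10 bytes

1 tebibyte = 1.09951e+12 B.
Then 0.0095443 × 1.09951e+12 ≈ 1.049e+10 B.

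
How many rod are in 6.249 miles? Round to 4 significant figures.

1 mile = 320.000 rod.
So 6.249 × 320.000 ≈ 2000 rod.

2000 rods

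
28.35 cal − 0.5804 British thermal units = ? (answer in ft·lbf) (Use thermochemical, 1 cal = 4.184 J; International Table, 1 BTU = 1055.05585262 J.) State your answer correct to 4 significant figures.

-364.2 ft·lbf

28.35 cal = 87.4870 ft·lbf and 0.5804 BTU = 451.649 ft·lbf.
87.4870 − 451.649 ≈ -364.2 ft·lbf.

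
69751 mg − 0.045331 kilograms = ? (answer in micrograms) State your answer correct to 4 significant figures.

69751 mg = 6.97510e+7 μg and 0.045331 kg = 4.53310e+7 μg.
6.97510e+7 − 4.53310e+7 ≈ 2.442e+7 μg.

2.442e+7 micrograms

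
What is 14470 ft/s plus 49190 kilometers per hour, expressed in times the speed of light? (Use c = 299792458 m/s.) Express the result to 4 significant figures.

14470 ft/s = 1.47117 × 10^-5 c and 49190 km/h = 4.55778 × 10^-5 c.
1.47117 × 10^-5 + 4.55778 × 10^-5 ≈ 6.029 × 10^-5 c.

6.029 × 10^-5 c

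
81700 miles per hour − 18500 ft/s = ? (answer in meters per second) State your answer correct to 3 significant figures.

81700 mph = 36523.2 m/s and 18500 ft/s = 5638.80 m/s.
36523.2 − 5638.80 ≈ 30900 m/s.

30900 meters per second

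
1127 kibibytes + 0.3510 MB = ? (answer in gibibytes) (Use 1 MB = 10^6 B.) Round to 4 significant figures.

0.001402 GiB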